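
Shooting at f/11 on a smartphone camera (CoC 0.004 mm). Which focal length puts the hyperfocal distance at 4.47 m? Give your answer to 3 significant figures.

From H = f²/(N·c) + f, with f ≪ H: f ≈ √(H·N·c) = √(4470 × 11 × 0.004) = √196.68 ≈ 14.02 mm.
The +f correction barely moves this — solving exactly, f² + N·c·f − N·c·H = 0 ⇒ f = (−N·c + √((N·c)² + 4·N·c·H))/2 = (−0.044 + √786.72)/2 ≈ 14.002 mm, so f ≈ 14.0 mm.

14.0 mm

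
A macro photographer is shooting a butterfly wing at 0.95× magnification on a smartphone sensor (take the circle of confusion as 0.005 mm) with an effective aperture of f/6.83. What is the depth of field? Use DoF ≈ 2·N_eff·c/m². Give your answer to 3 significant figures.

At magnification m, DoF ≈ 2·N_eff·c/m² = 2 × 6.83 × 0.005 / 0.95² = 0.0683 / 0.9025 ≈ 0.0757 mm.

0.0757 mm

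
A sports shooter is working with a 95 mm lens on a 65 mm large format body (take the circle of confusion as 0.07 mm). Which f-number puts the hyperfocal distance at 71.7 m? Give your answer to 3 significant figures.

Rearrange H = f²/(N·c) + f for N: N = f² / ((H − f)·c).
N = 95² / ((71700 − 95) × 0.07) = 9025 / 5012 ≈ 1.80.

f/1.80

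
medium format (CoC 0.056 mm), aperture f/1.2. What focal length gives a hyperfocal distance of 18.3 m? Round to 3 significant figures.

From H = f²/(N·c) + f, with f ≪ H: f ≈ √(H·N·c) = √(18300 × 1.2 × 0.056) = √1229.8 ≈ 35.07 mm.
Exact: f² + N·c·f − N·c·H = 0 ⇒ f = (−N·c + √((N·c)² + 4·N·c·H))/2 = (−0.0672 + √4919.0)/2 ≈ 35.034 mm ≈ 35.0 mm.

35.0 mm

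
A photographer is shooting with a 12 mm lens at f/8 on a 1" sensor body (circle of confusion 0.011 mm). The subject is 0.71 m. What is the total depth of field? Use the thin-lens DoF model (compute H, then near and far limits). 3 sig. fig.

Hyperfocal distance H = f²/(N·c) + f = 12²/(8 × 0.011) + 12 = 144/0.088 + 12 ≈ 1648.4 mm ≈ 1.648 m.
Near limit Dn = s·(H − f)/(H + s − 2f) = 710 × (1648.4 − 12) / (1648.4 + 710 − 2 × 12) = 710 × 1636.4 / 2334.4 ≈ 497.70 mm.
Far limit Df = s·(H − f)/(H − s) = 710 × (1648.4 − 12) / (1648.4 − 710) = 710 × 1636.4 / 938.4 ≈ 1238.13 mm.
Depth of field = Df − Dn = 1238.13 − 497.70 ≈ 740.43 mm ≈ 0.740 m.

0.740 m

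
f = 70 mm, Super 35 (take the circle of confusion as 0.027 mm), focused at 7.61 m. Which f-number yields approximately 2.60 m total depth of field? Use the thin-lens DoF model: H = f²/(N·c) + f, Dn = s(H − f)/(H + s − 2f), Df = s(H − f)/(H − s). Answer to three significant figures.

Write h = H − f = f²/(N·c). The thin-lens limits are Dn = s·h/(h + (s−f)) and Df = s·h/(h − (s−f)), so DoF = Df − Dn = 2·s·(s−f)·h / (h² − (s−f)²).
That is a quadratic in h: DoF·h² − 2·s·(s−f)·h − DoF·(s−f)² = 0 ⇒ h = (s−f)·(s + √(s² + DoF²)) / DoF = 7540 × (7610 + √(7610² + 2600²)) / 2600 = 7540 × (7610 + 8041.90) / 2600 ≈ 45390 mm.
Then N = f²/(c·h) = 70² / (0.027 × 45390) = 4900 / 1225.5 ≈ 4.

f/4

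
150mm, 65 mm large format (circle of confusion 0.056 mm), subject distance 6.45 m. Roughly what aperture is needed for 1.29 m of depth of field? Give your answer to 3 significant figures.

f/6.32

Write h = H − f = f²/(N·c). The thin-lens limits are Dn = s·h/(h + (s−f)) and Df = s·h/(h − (s−f)), so DoF = Df − Dn = 2·s·(s−f)·h / (h² − (s−f)²).
That is a quadratic in h: DoF·h² − 2·s·(s−f)·h − DoF·(s−f)² = 0 ⇒ h = (s−f)·(s + √(s² + DoF²)) / DoF = 6300 × (6450 + √(6450² + 1290²)) / 1290 = 6300 × (6450 + 6577.74) / 1290 ≈ 63624 mm.
Then N = f²/(c·h) = 150² / (0.056 × 63624) = 22500 / 3562.9 ≈ 6.32.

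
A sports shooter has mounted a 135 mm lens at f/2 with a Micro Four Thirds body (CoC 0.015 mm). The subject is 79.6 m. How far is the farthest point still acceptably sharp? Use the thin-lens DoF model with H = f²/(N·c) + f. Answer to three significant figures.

91.6 m

Hyperfocal distance H = f²/(N·c) + f = 135²/(2 × 0.015) + 135 = 18225/0.03 + 135 ≈ 607635.0 mm ≈ 607.6 m.
Far limit Df = s·(H − f)/(H − s) = 79600 × (607635.0 − 135) / (607635.0 − 79600) = 79600 × 607500.0 / 528035.0 ≈ 91579 mm ≈ 91.6 m.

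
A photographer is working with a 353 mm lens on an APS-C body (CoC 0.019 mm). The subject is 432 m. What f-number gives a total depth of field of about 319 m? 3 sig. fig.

Write h = H − f = f²/(N·c). The thin-lens limits are Dn = s·h/(h + (s−f)) and Df = s·h/(h − (s−f)), so DoF = Df − Dn = 2·s·(s−f)·h / (h² − (s−f)²).
That is a quadratic in h: DoF·h² − 2·s·(s−f)·h − DoF·(s−f)² = 0 ⇒ h = (s−f)·(s + √(s² + DoF²)) / DoF = 431647 × (432000 + √(432000² + 319000²)) / 319000 = 431647 × (432000 + 537015) / 319000 ≈ 1311199 mm.
Then N = f²/(c·h) = 353² / (0.019 × 1311199) = 124609 / 24913 ≈ 5.

f/5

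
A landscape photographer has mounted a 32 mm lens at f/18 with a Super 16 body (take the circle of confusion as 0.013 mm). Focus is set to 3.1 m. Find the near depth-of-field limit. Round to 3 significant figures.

Hyperfocal distance H = f²/(N·c) + f = 32²/(18 × 0.013) + 32 = 1024/0.234 + 32 ≈ 4408.1 mm ≈ 4.408 m.
Near limit Dn = s·(H − f)/(H + s − 2f) = 3100 × (4408.1 − 32) / (4408.1 + 3100 − 2 × 32) = 3100 × 4376.1 / 7444.1 ≈ 1822.4 mm ≈ 1.82 m.

1.82 m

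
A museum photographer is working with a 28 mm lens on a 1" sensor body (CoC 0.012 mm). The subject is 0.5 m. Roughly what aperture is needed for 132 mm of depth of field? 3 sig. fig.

Write h = H − f = f²/(N·c). The thin-lens limits are Dn = s·h/(h + (s−f)) and Df = s·h/(h − (s−f)), so DoF = Df − Dn = 2·s·(s−f)·h / (h² − (s−f)²).
That is a quadratic in h: DoF·h² − 2·s·(s−f)·h − DoF·(s−f)² = 0 ⇒ h = (s−f)·(s + √(s² + DoF²)) / DoF = 472 × (500 + √(500² + 132²)) / 132 = 472 × (500 + 517.131) / 132 ≈ 3637.0 mm.
Then N = f²/(c·h) = 28² / (0.012 × 3637.0) = 784 / 43.644 ≈ 18.

f/18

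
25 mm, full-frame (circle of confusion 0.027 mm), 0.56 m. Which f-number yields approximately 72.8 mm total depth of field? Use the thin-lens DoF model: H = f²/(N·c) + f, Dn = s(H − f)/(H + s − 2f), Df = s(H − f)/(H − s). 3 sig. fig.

f/2.80

Write h = H − f = f²/(N·c). The thin-lens limits are Dn = s·h/(h + (s−f)) and Df = s·h/(h − (s−f)), so DoF = Df − Dn = 2·s·(s−f)·h / (h² − (s−f)²).
That is a quadratic in h: DoF·h² − 2·s·(s−f)·h − DoF·(s−f)² = 0 ⇒ h = (s−f)·(s + √(s² + DoF²)) / DoF = 535 × (560 + √(560² + 72.8²)) / 72.8 = 535 × (560 + 564.712) / 72.8 ≈ 8265.4 mm.
Then N = f²/(c·h) = 25² / (0.027 × 8265.4) = 625 / 223.17 ≈ 2.80.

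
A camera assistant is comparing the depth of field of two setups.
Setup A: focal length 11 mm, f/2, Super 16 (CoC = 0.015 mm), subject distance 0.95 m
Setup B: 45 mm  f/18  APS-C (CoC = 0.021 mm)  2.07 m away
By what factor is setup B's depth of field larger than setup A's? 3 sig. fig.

3.90

Setup A: H = 11²/(2×0.015) + 11 ≈ 4044.3 mm; DoF = Df − Dn = 1238.29 − 770.60 ≈ 467.69 mm.
Setup B: H = 45²/(18×0.021) + 45 ≈ 5402.1 mm; DoF = Df − Dn = 3328.0 − 1502.2 ≈ 1825.8 mm.
Ratio = 1825.8 / 467.69 ≈ 3.90.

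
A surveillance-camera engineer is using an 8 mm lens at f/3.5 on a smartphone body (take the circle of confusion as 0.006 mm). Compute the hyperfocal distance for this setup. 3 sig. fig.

Hyperfocal distance H = f²/(N·c) + f = 8²/(3.5 × 0.006) + 8 = 64/0.021 + 8 ≈ 3055.6 mm ≈ 3.06 m.

3.06 m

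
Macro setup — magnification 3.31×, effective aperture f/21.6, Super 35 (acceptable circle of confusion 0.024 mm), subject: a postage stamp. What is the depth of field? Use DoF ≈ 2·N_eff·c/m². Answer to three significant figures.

At magnification m, DoF ≈ 2·N_eff·c/m² = 2 × 21.6 × 0.024 / 3.31² = 1.037 / 10.96 ≈ 0.0946 mm.

0.0946 mm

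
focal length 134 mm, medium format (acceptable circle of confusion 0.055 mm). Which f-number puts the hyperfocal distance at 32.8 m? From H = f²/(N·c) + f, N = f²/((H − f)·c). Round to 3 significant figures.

f/9.99

Rearrange H = f²/(N·c) + f for N: N = f² / ((H − f)·c).
N = 134² / ((32800 − 134) × 0.055) = 17956 / 1797 ≈ 9.99.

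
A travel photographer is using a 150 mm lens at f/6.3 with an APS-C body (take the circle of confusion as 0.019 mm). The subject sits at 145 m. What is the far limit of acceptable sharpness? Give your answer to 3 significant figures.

Hyperfocal distance H = f²/(N·c) + f = 150²/(6.3 × 0.019) + 150 = 22500/0.1197 + 150 ≈ 188119.9 mm ≈ 188.1 m.
Far limit Df = s·(H − f)/(H − s) = 145000 × (188119.9 − 150) / (188119.9 − 145000) = 145000 × 187969.9 / 43119.9 ≈ 632089 mm ≈ 632 m.

632 m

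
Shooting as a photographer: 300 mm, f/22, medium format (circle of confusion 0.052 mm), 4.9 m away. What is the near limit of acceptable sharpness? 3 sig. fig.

4.63 m

Hyperfocal distance H = f²/(N·c) + f = 300²/(22 × 0.052) + 300 = 90000/1.144 + 300 ≈ 78971.3 mm ≈ 78.97 m.
Near limit Dn = s·(H − f)/(H + s − 2f) = 4900 × (78971.3 − 300) / (78971.3 + 4900 − 2 × 300) = 4900 × 78671.3 / 83271.3 ≈ 4629.3 mm ≈ 4.63 m.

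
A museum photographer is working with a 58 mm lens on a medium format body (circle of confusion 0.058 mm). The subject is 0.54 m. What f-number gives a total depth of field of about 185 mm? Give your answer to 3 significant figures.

f/20

Write h = H − f = f²/(N·c). The thin-lens limits are Dn = s·h/(h + (s−f)) and Df = s·h/(h − (s−f)), so DoF = Df − Dn = 2·s·(s−f)·h / (h² − (s−f)²).
That is a quadratic in h: DoF·h² − 2·s·(s−f)·h − DoF·(s−f)² = 0 ⇒ h = (s−f)·(s + √(s² + DoF²)) / DoF = 482 × (540 + √(540² + 185²)) / 185 = 482 × (540 + 570.811) / 185 ≈ 2894.1 mm.
Then N = f²/(c·h) = 58² / (0.058 × 2894.1) = 3364 / 167.86 ≈ 20.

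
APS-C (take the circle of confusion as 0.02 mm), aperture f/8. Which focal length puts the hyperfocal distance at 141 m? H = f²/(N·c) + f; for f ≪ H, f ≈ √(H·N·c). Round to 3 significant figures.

150 mm

From H = f²/(N·c) + f, with f ≪ H: f ≈ √(H·N·c) = √(141000 × 8 × 0.02) = √22560 ≈ 150.2 mm.
The +f correction barely moves this — solving exactly, f² + N·c·f − N·c·H = 0 ⇒ f = (−N·c + √((N·c)² + 4·N·c·H))/2 = (−0.16 + √90240)/2 ≈ 150.12 mm, so f ≈ 150 mm.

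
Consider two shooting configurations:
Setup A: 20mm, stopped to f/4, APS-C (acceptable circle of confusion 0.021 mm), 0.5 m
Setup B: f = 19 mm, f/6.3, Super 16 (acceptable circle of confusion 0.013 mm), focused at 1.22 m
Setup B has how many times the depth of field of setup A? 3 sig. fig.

7.05

Setup A: H = 20²/(4×0.021) + 20 ≈ 4781.9 mm; DoF = Df − Dn = 556.05 − 454.22 ≈ 101.83 mm.
Setup B: H = 19²/(6.3×0.013) + 19 ≈ 4426.8 mm; DoF = Df − Dn = 1676.91 − 958.76 ≈ 718.15 mm.
Ratio = 718.15 / 101.83 ≈ 7.05.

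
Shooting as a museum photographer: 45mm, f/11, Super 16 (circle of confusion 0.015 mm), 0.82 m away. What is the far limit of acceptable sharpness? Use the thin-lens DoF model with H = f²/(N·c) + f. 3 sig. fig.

Hyperfocal distance H = f²/(N·c) + f = 45²/(11 × 0.015) + 45 = 2025/0.165 + 45 ≈ 12317.7 mm ≈ 12.32 m.
Far limit Df = s·(H − f)/(H − s) = 820 × (12317.7 − 45) / (12317.7 − 820) = 820 × 12272.7 / 11497.7 ≈ 875.27 mm ≈ 0.875 m.

0.875 m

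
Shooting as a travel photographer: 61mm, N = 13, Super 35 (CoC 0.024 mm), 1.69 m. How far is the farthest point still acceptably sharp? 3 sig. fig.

Hyperfocal distance H = f²/(N·c) + f = 61²/(13 × 0.024) + 61 = 3721/0.312 + 61 ≈ 11987.3 mm ≈ 11.99 m.
Far limit Df = s·(H − f)/(H − s) = 1690 × (11987.3 − 61) / (11987.3 − 1690) = 1690 × 11926.3 / 10297.3 ≈ 1957.4 mm ≈ 1.96 m.

1.96 m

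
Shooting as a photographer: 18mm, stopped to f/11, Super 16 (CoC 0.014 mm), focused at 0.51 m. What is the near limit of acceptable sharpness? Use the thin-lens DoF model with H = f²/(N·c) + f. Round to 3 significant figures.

Hyperfocal distance H = f²/(N·c) + f = 18²/(11 × 0.014) + 18 = 324/0.154 + 18 ≈ 2121.9 mm ≈ 2.122 m.
Near limit Dn = s·(H − f)/(H + s − 2f) = 510 × (2121.9 − 18) / (2121.9 + 510 − 2 × 18) = 510 × 2103.9 / 2595.9 ≈ 413.34 mm.

413 mm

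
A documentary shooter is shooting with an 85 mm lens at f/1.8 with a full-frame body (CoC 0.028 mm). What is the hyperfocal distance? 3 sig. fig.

143 m

Hyperfocal distance H = f²/(N·c) + f = 85²/(1.8 × 0.028) + 85 = 7225/0.0504 + 85 ≈ 143438.2 mm ≈ 143 m.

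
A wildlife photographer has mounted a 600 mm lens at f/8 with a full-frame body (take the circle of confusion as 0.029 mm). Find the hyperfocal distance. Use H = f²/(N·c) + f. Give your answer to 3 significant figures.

1550 m

Hyperfocal distance H = f²/(N·c) + f = 600²/(8 × 0.029) + 600 = 360000/0.232 + 600 ≈ 1552324.1 mm ≈ 1550 m.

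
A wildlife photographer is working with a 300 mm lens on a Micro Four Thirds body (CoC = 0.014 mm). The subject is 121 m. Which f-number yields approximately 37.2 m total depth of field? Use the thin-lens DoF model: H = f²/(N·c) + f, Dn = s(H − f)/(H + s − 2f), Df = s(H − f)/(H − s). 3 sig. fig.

Write h = H − f = f²/(N·c). The thin-lens limits are Dn = s·h/(h + (s−f)) and Df = s·h/(h − (s−f)), so DoF = Df − Dn = 2·s·(s−f)·h / (h² − (s−f)²).
That is a quadratic in h: DoF·h² − 2·s·(s−f)·h − DoF·(s−f)² = 0 ⇒ h = (s−f)·(s + √(s² + DoF²)) / DoF = 120700 × (121000 + √(121000² + 37200²)) / 37200 = 120700 × (121000 + 126589) / 37200 ≈ 803334 mm.
Then N = f²/(c·h) = 300² / (0.014 × 803334) = 90000 / 11247 ≈ 8.

f/8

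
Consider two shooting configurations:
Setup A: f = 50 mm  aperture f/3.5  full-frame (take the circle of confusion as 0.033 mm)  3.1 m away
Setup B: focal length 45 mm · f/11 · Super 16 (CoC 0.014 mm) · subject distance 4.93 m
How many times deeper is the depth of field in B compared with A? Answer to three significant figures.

4.77

Setup A: H = 50²/(3.5×0.033) + 50 ≈ 21695.0 mm; DoF = Df − Dn = 3608.47 − 2717.13 ≈ 891.34 mm.
Setup B: H = 45²/(11×0.014) + 45 ≈ 13194.4 mm; DoF = Df − Dn = 7844.1 − 3594.6 ≈ 4249.5 mm.
Ratio = 4249.5 / 891.34 ≈ 4.77.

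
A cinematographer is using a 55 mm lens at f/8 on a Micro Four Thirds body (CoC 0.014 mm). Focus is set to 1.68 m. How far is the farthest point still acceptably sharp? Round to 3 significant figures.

1.79 m

Hyperfocal distance H = f²/(N·c) + f = 55²/(8 × 0.014) + 55 = 3025/0.112 + 55 ≈ 27063.9 mm ≈ 27.06 m.
Far limit Df = s·(H − f)/(H − s) = 1680 × (27063.9 − 55) / (27063.9 − 1680) = 1680 × 27008.9 / 25383.9 ≈ 1787.5 mm ≈ 1.79 m.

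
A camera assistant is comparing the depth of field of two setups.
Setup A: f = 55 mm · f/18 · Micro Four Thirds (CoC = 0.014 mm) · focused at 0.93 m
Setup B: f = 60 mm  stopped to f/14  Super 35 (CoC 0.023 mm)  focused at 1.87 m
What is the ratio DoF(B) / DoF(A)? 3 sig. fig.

Setup A: H = 55²/(18×0.014) + 55 ≈ 12059.0 mm; DoF = Df − Dn = 1003.12 − 866.82 ≈ 136.30 mm.
Setup B: H = 60²/(14×0.023) + 60 ≈ 11240.1 mm; DoF = Df − Dn = 2231.22 − 1609.44 ≈ 621.78 mm.
Ratio = 621.78 / 136.30 ≈ 4.56.

4.56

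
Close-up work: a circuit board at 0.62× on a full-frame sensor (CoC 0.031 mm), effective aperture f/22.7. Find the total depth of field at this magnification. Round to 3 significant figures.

At magnification m, DoF ≈ 2·N_eff·c/m² = 2 × 22.7 × 0.031 / 0.62² = 1.407 / 0.3844 ≈ 3.66 mm.

3.66 mm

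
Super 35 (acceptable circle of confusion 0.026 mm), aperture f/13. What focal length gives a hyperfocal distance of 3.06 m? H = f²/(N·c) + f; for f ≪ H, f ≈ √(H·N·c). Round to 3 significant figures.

From H = f²/(N·c) + f, with f ≪ H: f ≈ √(H·N·c) = √(3060 × 13 × 0.026) = √1034.3 ≈ 32.16 mm.
Exact: f² + N·c·f − N·c·H = 0 ⇒ f = (−N·c + √((N·c)² + 4·N·c·H))/2 = (−0.338 + √4137.2)/2 ≈ 31.992 mm ≈ 32.0 mm.

32.0 mm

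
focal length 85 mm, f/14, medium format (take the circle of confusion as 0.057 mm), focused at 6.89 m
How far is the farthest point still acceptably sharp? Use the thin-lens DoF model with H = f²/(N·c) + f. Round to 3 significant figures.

27.7 m

Hyperfocal distance H = f²/(N·c) + f = 85²/(14 × 0.057) + 85 = 7225/0.798 + 85 ≈ 9138.9 mm ≈ 9.139 m.
Far limit Df = s·(H − f)/(H − s) = 6890 × (9138.9 − 85) / (9138.9 − 6890) = 6890 × 9053.9 / 2248.9 ≈ 27739 mm ≈ 27.7 m.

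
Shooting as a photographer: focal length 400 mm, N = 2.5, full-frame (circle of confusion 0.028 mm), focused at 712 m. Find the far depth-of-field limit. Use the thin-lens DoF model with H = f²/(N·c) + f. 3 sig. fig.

1030 m

Hyperfocal distance H = f²/(N·c) + f = 400²/(2.5 × 0.028) + 400 = 160000/0.07 + 400 ≈ 2286114.3 mm ≈ 2286 m.
Far limit Df = s·(H − f)/(H − s) = 712000 × (2286114.3 − 400) / (2286114.3 − 712000) = 712000 × 2285714.3 / 1574114.3 ≈ 1033869 mm ≈ 1030 m.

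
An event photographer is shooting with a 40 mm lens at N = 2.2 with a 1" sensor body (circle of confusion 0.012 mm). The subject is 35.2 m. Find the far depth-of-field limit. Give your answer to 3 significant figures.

Hyperfocal distance H = f²/(N·c) + f = 40²/(2.2 × 0.012) + 40 = 1600/0.0264 + 40 ≈ 60646.1 mm ≈ 60.65 m.
Far limit Df = s·(H − f)/(H − s) = 35200 × (60646.1 − 40) / (60646.1 − 35200) = 35200 × 60606.1 / 25446.1 ≈ 83837 mm ≈ 83.8 m.

83.8 m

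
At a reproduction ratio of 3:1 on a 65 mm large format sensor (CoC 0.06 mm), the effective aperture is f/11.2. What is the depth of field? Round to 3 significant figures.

0.149 mm

At magnification m, DoF ≈ 2·N_eff·c/m² = 2 × 11.2 × 0.06 / 3² = 1.344 / 9 ≈ 0.149 mm.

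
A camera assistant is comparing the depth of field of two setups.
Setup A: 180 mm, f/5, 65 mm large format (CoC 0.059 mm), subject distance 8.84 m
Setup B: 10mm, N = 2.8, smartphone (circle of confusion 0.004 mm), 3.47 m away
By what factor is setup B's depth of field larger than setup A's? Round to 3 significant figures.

Setup A: H = 180²/(5×0.059) + 180 ≈ 110010.5 mm; DoF = Df − Dn = 9596.7 − 8193.9 ≈ 1402.8 mm.
Setup B: H = 10²/(2.8×0.004) + 10 ≈ 8938.6 mm; DoF = Df − Dn = 5665.5 − 2500.9 ≈ 3164.6 mm.
Ratio = 3164.6 / 1402.8 ≈ 2.26.

2.26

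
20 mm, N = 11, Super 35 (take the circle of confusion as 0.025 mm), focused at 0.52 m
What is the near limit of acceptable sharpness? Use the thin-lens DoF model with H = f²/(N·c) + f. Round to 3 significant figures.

387 mm

Hyperfocal distance H = f²/(N·c) + f = 20²/(11 × 0.025) + 20 = 400/0.275 + 20 ≈ 1474.5 mm ≈ 1.475 m.
Near limit Dn = s·(H − f)/(H + s − 2f) = 520 × (1474.5 − 20) / (1474.5 + 520 − 2 × 20) = 520 × 1454.5 / 1954.5 ≈ 386.98 mm.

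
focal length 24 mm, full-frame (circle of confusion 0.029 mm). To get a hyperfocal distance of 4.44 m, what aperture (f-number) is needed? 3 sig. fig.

f/4.50

Rearrange H = f²/(N·c) + f for N: N = f² / ((H − f)·c).
N = 24² / ((4440 − 24) × 0.029) = 576 / 128.1 ≈ 4.50.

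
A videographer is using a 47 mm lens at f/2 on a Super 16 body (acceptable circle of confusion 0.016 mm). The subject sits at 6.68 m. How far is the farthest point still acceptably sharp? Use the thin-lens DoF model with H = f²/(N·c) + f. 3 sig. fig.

Hyperfocal distance H = f²/(N·c) + f = 47²/(2 × 0.016) + 47 = 2209/0.032 + 47 ≈ 69078.2 mm ≈ 69.08 m.
Far limit Df = s·(H − f)/(H − s) = 6680 × (69078.2 − 47) / (69078.2 − 6680) = 6680 × 69031.2 / 62398.2 ≈ 7390.1 mm ≈ 7.39 m.

7.39 m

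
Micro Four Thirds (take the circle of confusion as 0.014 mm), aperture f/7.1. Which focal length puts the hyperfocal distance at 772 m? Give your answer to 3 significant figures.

277 mm

From H = f²/(N·c) + f, with f ≪ H: f ≈ √(H·N·c) = √(772000 × 7.1 × 0.014) = √76737 ≈ 277.0 mm.
The +f correction barely moves this — solving exactly, f² + N·c·f − N·c·H = 0 ⇒ f = (−N·c + √((N·c)² + 4·N·c·H))/2 = (−0.0994 + √306947)/2 ≈ 276.96 mm, so f ≈ 277 mm.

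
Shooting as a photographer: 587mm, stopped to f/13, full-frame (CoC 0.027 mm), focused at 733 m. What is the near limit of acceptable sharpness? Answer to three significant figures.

Hyperfocal distance H = f²/(N·c) + f = 587²/(13 × 0.027) + 587 = 344569/0.351 + 587 ≈ 982265.1 mm ≈ 982.3 m.
Near limit Dn = s·(H − f)/(H + s − 2f) = 733000 × (982265.1 − 587) / (982265.1 + 733000 − 2 × 587) = 733000 × 981678.1 / 1714091.1 ≈ 419797 mm ≈ 420 m.

420 m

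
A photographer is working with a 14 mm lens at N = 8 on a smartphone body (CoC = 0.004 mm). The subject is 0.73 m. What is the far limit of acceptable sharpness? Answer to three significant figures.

Hyperfocal distance H = f²/(N·c) + f = 14²/(8 × 0.004) + 14 = 196/0.032 + 14 ≈ 6139.0 mm ≈ 6.139 m.
Far limit Df = s·(H − f)/(H − s) = 730 × (6139.0 − 14) / (6139.0 − 730) = 730 × 6125.0 / 5409.0 ≈ 826.63 mm ≈ 0.827 m.

0.827 m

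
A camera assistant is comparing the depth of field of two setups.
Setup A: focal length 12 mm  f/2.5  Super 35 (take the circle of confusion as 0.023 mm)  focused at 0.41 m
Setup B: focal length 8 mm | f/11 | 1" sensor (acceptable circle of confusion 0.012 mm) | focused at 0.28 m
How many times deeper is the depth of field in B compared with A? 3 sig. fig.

Setup A: H = 12²/(2.5×0.023) + 12 ≈ 2516.3 mm; DoF = Df − Dn = 487.47 − 353.78 ≈ 133.69 mm.
Setup B: H = 8²/(11×0.012) + 8 ≈ 492.8 mm; DoF = Df − Dn = 637.81 − 179.37 ≈ 458.44 mm.
Ratio = 458.44 / 133.69 ≈ 3.43.

3.43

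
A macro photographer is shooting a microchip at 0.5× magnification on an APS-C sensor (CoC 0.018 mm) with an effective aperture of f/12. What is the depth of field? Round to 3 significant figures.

At magnification m, DoF ≈ 2·N_eff·c/m² = 2 × 12 × 0.018 / 0.5² = 0.432 / 0.25 ≈ 1.73 mm.

1.73 mm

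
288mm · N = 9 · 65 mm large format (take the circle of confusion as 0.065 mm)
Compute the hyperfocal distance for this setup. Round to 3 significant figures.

142 m

Hyperfocal distance H = f²/(N·c) + f = 288²/(9 × 0.065) + 288 = 82944/0.585 + 288 ≈ 142072.6 mm ≈ 142 m.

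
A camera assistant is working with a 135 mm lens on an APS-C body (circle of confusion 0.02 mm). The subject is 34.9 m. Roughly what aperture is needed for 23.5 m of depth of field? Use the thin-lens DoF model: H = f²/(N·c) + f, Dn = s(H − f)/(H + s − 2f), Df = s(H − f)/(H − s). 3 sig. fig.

f/8

Write h = H − f = f²/(N·c). The thin-lens limits are Dn = s·h/(h + (s−f)) and Df = s·h/(h − (s−f)), so DoF = Df − Dn = 2·s·(s−f)·h / (h² − (s−f)²).
That is a quadratic in h: DoF·h² − 2·s·(s−f)·h − DoF·(s−f)² = 0 ⇒ h = (s−f)·(s + √(s² + DoF²)) / DoF = 34765 × (34900 + √(34900² + 23500²)) / 23500 = 34765 × (34900 + 42074.5) / 23500 ≈ 113873 mm.
Then N = f²/(c·h) = 135² / (0.02 × 113873) = 18225 / 2277.5 ≈ 8.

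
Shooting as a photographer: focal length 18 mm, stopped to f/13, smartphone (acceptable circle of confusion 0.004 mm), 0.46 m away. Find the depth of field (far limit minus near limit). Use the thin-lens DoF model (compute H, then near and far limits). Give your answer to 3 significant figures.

65.6 mm

Hyperfocal distance H = f²/(N·c) + f = 18²/(13 × 0.004) + 18 = 324/0.052 + 18 ≈ 6248.8 mm ≈ 6.249 m.
Near limit Dn = s·(H − f)/(H + s − 2f) = 460 × (6248.8 − 18) / (6248.8 + 460 − 2 × 18) = 460 × 6230.8 / 6672.8 ≈ 429.530 mm.
Far limit Df = s·(H − f)/(H − s) = 460 × (6248.8 − 18) / (6248.8 − 460) = 460 × 6230.8 / 5788.8 ≈ 495.123 mm.
Depth of field = Df − Dn = 495.123 − 429.530 ≈ 65.593 mm.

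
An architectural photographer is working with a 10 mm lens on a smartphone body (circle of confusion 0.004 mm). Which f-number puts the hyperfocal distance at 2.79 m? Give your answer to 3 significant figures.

Rearrange H = f²/(N·c) + f for N: N = f² / ((H − f)·c).
N = 10² / ((2790 − 10) × 0.004) = 100 / 11.12 ≈ 8.99.

f/8.99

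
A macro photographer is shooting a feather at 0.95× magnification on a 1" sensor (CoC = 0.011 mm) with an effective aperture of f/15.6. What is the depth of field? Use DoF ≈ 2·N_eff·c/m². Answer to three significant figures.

At magnification m, DoF ≈ 2·N_eff·c/m² = 2 × 15.6 × 0.011 / 0.95² = 0.3432 / 0.9025 ≈ 0.38 mm.

0.380 mm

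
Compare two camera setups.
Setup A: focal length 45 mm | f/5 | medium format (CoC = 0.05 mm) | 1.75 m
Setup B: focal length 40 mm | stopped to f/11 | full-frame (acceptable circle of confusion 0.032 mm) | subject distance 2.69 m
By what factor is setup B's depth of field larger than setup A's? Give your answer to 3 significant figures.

Setup A: H = 45²/(5×0.05) + 45 ≈ 8145.0 mm; DoF = Df − Dn = 2216.58 − 1445.69 ≈ 770.89 mm.
Setup B: H = 40²/(11×0.032) + 40 ≈ 4585.5 mm; DoF = Df − Dn = 6450.8 − 1699.3 ≈ 4751.5 mm.
Ratio = 4751.5 / 770.89 ≈ 6.16.

6.16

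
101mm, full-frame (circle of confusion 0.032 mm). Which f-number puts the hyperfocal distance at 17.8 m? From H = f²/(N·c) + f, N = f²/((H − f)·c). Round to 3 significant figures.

f/18

Rearrange H = f²/(N·c) + f for N: N = f² / ((H − f)·c).
N = 101² / ((17800 − 101) × 0.032) = 10201 / 566.4 ≈ 18.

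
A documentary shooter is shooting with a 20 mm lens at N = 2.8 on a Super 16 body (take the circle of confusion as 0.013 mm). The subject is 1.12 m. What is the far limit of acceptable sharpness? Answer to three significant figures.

Hyperfocal distance H = f²/(N·c) + f = 20²/(2.8 × 0.013) + 20 = 400/0.0364 + 20 ≈ 11009.0 mm ≈ 11.01 m.
Far limit Df = s·(H − f)/(H − s) = 1120 × (11009.0 − 20) / (11009.0 − 1120) = 1120 × 10989.0 / 9889.0 ≈ 1244.6 mm ≈ 1.24 m.

1.24 m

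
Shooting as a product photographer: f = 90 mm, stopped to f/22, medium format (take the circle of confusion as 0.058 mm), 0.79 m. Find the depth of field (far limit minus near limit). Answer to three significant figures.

176 mm

Hyperfocal distance H = f²/(N·c) + f = 90²/(22 × 0.058) + 90 = 8100/1.276 + 90 ≈ 6438.0 mm ≈ 6.438 m.
Near limit Dn = s·(H − f)/(H + s − 2f) = 790 × (6438.0 − 90) / (6438.0 + 790 − 2 × 90) = 790 × 6348.0 / 7048.0 ≈ 711.54 mm.
Far limit Df = s·(H − f)/(H − s) = 790 × (6438.0 − 90) / (6438.0 − 790) = 790 × 6348.0 / 5648.0 ≈ 887.91 mm.
Depth of field = Df − Dn = 887.91 − 711.54 ≈ 176.37 mm.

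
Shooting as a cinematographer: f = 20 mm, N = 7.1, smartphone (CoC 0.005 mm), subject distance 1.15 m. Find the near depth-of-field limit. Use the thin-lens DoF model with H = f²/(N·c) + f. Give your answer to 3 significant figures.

1.05 m

Hyperfocal distance H = f²/(N·c) + f = 20²/(7.1 × 0.005) + 20 = 400/0.0355 + 20 ≈ 11287.6 mm ≈ 11.29 m.
Near limit Dn = s·(H − f)/(H + s − 2f) = 1150 × (11287.6 − 20) / (11287.6 + 1150 − 2 × 20) = 1150 × 11267.6 / 12397.6 ≈ 1045.2 mm ≈ 1.05 m.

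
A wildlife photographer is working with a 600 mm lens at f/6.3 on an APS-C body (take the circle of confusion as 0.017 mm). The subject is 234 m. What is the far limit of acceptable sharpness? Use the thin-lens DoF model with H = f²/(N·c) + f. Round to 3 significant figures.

Hyperfocal distance H = f²/(N·c) + f = 600²/(6.3 × 0.017) + 600 = 360000/0.1071 + 600 ≈ 3361944.5 mm ≈ 3362 m.
Far limit Df = s·(H − f)/(H − s) = 234000 × (3361944.5 − 600) / (3361944.5 − 234000) = 234000 × 3361344.5 / 3127944.5 ≈ 251461 mm ≈ 251 m.

251 m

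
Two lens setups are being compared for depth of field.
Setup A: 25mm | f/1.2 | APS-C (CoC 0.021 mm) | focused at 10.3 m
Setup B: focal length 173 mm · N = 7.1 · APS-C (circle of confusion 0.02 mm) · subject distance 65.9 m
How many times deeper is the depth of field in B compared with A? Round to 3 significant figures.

4.42

Setup A: H = 25²/(1.2×0.021) + 25 ≈ 24826.6 mm; DoF = Df − Dn = 17585 − 7283 ≈ 10302 mm.
Setup B: H = 173²/(7.1×0.02) + 173 ≈ 210940.6 mm; DoF = Df − Dn = 95763 − 50235 ≈ 45528 mm.
Ratio = 45528 / 10302 ≈ 4.42.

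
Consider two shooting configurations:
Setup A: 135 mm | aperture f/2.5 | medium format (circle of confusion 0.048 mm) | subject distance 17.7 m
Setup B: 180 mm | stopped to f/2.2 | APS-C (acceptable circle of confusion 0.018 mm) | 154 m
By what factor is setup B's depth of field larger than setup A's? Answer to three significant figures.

Setup A: H = 135²/(2.5×0.048) + 135 ≈ 152010.0 mm; DoF = Df − Dn = 20014.8 − 15865.1 ≈ 4149.7 mm.
Setup B: H = 180²/(2.2×0.018) + 180 ≈ 818361.8 mm; DoF = Df − Dn = 189656 − 129629 ≈ 60027 mm.
Ratio = 60027 / 4149.7 ≈ 14.5.

14.5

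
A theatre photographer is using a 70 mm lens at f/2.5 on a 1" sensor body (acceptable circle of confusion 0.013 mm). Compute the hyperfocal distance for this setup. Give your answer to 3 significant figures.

Hyperfocal distance H = f²/(N·c) + f = 70²/(2.5 × 0.013) + 70 = 4900/0.0325 + 70 ≈ 150839.2 mm ≈ 151 m.

151 m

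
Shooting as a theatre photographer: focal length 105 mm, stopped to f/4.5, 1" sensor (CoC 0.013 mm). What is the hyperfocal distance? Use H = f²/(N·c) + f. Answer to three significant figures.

Hyperfocal distance H = f²/(N·c) + f = 105²/(4.5 × 0.013) + 105 = 11025/0.0585 + 105 ≈ 188566.5 mm ≈ 189 m.

189 m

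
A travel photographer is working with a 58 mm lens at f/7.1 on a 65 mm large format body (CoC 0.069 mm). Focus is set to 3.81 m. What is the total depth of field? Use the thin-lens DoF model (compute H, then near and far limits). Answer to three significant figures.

5.94 m

Hyperfocal distance H = f²/(N·c) + f = 58²/(7.1 × 0.069) + 58 = 3364/0.4899 + 58 ≈ 6924.7 mm ≈ 6.925 m.
Near limit Dn = s·(H − f)/(H + s − 2f) = 3810 × (6924.7 − 58) / (6924.7 + 3810 − 2 × 58) = 3810 × 6866.7 / 10618.7 ≈ 2463.8 mm.
Far limit Df = s·(H − f)/(H − s) = 3810 × (6924.7 − 58) / (6924.7 − 3810) = 3810 × 6866.7 / 3114.7 ≈ 8399.6 mm.
Depth of field = Df − Dn = 8399.6 − 2463.8 ≈ 5935.8 mm ≈ 5.94 m.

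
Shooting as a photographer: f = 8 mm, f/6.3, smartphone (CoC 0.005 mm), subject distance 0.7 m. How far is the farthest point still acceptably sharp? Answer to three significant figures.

Hyperfocal distance H = f²/(N·c) + f = 8²/(6.3 × 0.005) + 8 = 64/0.0315 + 8 ≈ 2039.7 mm ≈ 2.040 m.
Far limit Df = s·(H − f)/(H − s) = 700 × (2039.7 − 8) / (2039.7 − 700) = 700 × 2031.7 / 1339.7 ≈ 1061.6 mm ≈ 1.06 m.

1.06 m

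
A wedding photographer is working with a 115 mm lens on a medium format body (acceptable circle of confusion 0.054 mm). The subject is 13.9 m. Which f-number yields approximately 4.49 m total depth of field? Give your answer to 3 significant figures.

Write h = H − f = f²/(N·c). The thin-lens limits are Dn = s·h/(h + (s−f)) and Df = s·h/(h − (s−f)), so DoF = Df − Dn = 2·s·(s−f)·h / (h² − (s−f)²).
That is a quadratic in h: DoF·h² − 2·s·(s−f)·h − DoF·(s−f)² = 0 ⇒ h = (s−f)·(s + √(s² + DoF²)) / DoF = 13785 × (13900 + √(13900² + 4490²)) / 4490 = 13785 × (13900 + 14607.2) / 4490 ≈ 87522 mm.
Then N = f²/(c·h) = 115² / (0.054 × 87522) = 13225 / 4726.2 ≈ 2.80.

f/2.80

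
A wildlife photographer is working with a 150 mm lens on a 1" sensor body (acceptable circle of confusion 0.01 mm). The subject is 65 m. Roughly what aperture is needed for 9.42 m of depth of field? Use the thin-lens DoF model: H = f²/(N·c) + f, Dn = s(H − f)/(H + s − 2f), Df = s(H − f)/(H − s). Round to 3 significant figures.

f/2.50

Write h = H − f = f²/(N·c). The thin-lens limits are Dn = s·h/(h + (s−f)) and Df = s·h/(h − (s−f)), so DoF = Df − Dn = 2·s·(s−f)·h / (h² − (s−f)²).
That is a quadratic in h: DoF·h² − 2·s·(s−f)·h − DoF·(s−f)² = 0 ⇒ h = (s−f)·(s + √(s² + DoF²)) / DoF = 64850 × (65000 + √(65000² + 9420²)) / 9420 = 64850 × (65000 + 65679.0) / 9420 ≈ 899632 mm.
Then N = f²/(c·h) = 150² / (0.01 × 899632) = 22500 / 8996.3 ≈ 2.50.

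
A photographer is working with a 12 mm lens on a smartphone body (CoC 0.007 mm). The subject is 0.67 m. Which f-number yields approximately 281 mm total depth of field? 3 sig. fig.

Write h = H − f = f²/(N·c). The thin-lens limits are Dn = s·h/(h + (s−f)) and Df = s·h/(h − (s−f)), so DoF = Df − Dn = 2·s·(s−f)·h / (h² − (s−f)²).
That is a quadratic in h: DoF·h² − 2·s·(s−f)·h − DoF·(s−f)² = 0 ⇒ h = (s−f)·(s + √(s² + DoF²)) / DoF = 658 × (670 + √(670² + 281²)) / 281 = 658 × (670 + 726.540) / 281 ≈ 3270.2 mm.
Then N = f²/(c·h) = 12² / (0.007 × 3270.2) = 144 / 22.891 ≈ 6.29.

f/6.29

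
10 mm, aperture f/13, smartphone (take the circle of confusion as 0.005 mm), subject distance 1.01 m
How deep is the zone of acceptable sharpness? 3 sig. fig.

Hyperfocal distance H = f²/(N·c) + f = 10²/(13 × 0.005) + 10 = 100/0.065 + 10 ≈ 1548.5 mm ≈ 1.548 m.
Near limit Dn = s·(H − f)/(H + s − 2f) = 1010 × (1548.5 − 10) / (1548.5 + 1010 − 2 × 10) = 1010 × 1538.5 / 2538.5 ≈ 612.1 mm.
Far limit Df = s·(H − f)/(H − s) = 1010 × (1548.5 − 10) / (1548.5 − 1010) = 1010 × 1538.5 / 538.5 ≈ 2885.7 mm.
Depth of field = Df − Dn = 2885.7 − 612.1 ≈ 2273.6 mm ≈ 2.27 m.

2.27 m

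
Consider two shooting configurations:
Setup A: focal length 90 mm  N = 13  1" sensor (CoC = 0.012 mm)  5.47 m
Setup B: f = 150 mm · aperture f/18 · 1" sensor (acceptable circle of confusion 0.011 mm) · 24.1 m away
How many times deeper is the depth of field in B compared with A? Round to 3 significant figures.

Setup A: H = 90²/(13×0.012) + 90 ≈ 52013.1 mm; DoF = Df − Dn = 6102.3 − 4956.4 ≈ 1145.9 mm.
Setup B: H = 150²/(18×0.011) + 150 ≈ 113786.4 mm; DoF = Df − Dn = 30536 − 19905 ≈ 10631 mm.
Ratio = 10631 / 1145.9 ≈ 9.28.

9.28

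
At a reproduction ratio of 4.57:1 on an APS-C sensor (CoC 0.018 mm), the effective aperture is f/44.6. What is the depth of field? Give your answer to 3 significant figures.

At magnification m, DoF ≈ 2·N_eff·c/m² = 2 × 44.6 × 0.018 / 4.57² = 1.606 / 20.88 ≈ 0.0769 mm.

0.0769 mm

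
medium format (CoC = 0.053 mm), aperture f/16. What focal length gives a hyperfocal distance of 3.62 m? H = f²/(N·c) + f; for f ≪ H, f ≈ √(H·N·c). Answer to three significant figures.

From H = f²/(N·c) + f, with f ≪ H: f ≈ √(H·N·c) = √(3620 × 16 × 0.053) = √3069.8 ≈ 55.41 mm.
Exact: f² + N·c·f − N·c·H = 0 ⇒ f = (−N·c + √((N·c)² + 4·N·c·H))/2 = (−0.848 + √12280)/2 ≈ 54.983 mm ≈ 55.0 mm.

55.0 mm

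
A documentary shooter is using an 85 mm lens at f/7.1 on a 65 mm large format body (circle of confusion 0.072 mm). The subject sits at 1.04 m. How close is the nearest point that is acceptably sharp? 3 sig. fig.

0.974 m

Hyperfocal distance H = f²/(N·c) + f = 85²/(7.1 × 0.072) + 85 = 7225/0.5112 + 85 ≈ 14218.4 mm ≈ 14.22 m.
Near limit Dn = s·(H − f)/(H + s − 2f) = 1040 × (14218.4 − 85) / (14218.4 + 1040 − 2 × 85) = 1040 × 14133.4 / 15088.4 ≈ 974.17 mm ≈ 0.974 m.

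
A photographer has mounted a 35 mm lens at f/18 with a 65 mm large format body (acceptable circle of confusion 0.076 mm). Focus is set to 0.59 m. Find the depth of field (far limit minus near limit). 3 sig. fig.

1.19 m

Hyperfocal distance H = f²/(N·c) + f = 35²/(18 × 0.076) + 35 = 1225/1.368 + 35 ≈ 930.5 mm ≈ 0.930 m.
Near limit Dn = s·(H − f)/(H + s − 2f) = 590 × (930.5 − 35) / (930.5 + 590 − 2 × 35) = 590 × 895.5 / 1450.5 ≈ 364.2 mm.
Far limit Df = s·(H − f)/(H − s) = 590 × (930.5 − 35) / (930.5 − 590) = 590 × 895.5 / 340.5 ≈ 1551.8 mm.
Depth of field = Df − Dn = 1551.8 − 364.2 ≈ 1187.6 mm ≈ 1.19 m.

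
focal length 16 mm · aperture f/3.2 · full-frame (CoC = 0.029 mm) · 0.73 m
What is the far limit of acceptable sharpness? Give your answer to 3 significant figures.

Hyperfocal distance H = f²/(N·c) + f = 16²/(3.2 × 0.029) + 16 = 256/0.0928 + 16 ≈ 2774.6 mm ≈ 2.775 m.
Far limit Df = s·(H − f)/(H − s) = 730 × (2774.6 − 16) / (2774.6 − 730) = 730 × 2758.6 / 2044.6 ≈ 984.92 mm ≈ 0.985 m.

0.985 m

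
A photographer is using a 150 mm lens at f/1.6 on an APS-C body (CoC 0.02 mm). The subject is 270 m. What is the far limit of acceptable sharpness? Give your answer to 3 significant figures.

438 m

Hyperfocal distance H = f²/(N·c) + f = 150²/(1.6 × 0.02) + 150 = 22500/0.032 + 150 ≈ 703275.0 mm ≈ 703.3 m.
Far limit Df = s·(H − f)/(H − s) = 270000 × (703275.0 − 150) / (703275.0 − 270000) = 270000 × 703125.0 / 433275.0 ≈ 438160 mm ≈ 438 m.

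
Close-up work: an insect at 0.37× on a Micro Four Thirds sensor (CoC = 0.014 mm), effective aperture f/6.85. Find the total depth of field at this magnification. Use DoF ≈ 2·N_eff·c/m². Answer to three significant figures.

At magnification m, DoF ≈ 2·N_eff·c/m² = 2 × 6.85 × 0.014 / 0.37² = 0.1918 / 0.1369 ≈ 1.4 mm.

1.40 mm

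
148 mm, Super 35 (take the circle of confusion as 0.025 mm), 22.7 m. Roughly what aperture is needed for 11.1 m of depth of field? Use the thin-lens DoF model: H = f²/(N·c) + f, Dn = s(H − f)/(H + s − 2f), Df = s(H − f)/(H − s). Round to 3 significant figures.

f/8.99

Write h = H − f = f²/(N·c). The thin-lens limits are Dn = s·h/(h + (s−f)) and Df = s·h/(h − (s−f)), so DoF = Df − Dn = 2·s·(s−f)·h / (h² − (s−f)²).
That is a quadratic in h: DoF·h² − 2·s·(s−f)·h − DoF·(s−f)² = 0 ⇒ h = (s−f)·(s + √(s² + DoF²)) / DoF = 22552 × (22700 + √(22700² + 11100²)) / 11100 = 22552 × (22700 + 25268.6) / 11100 ≈ 97458 mm.
Then N = f²/(c·h) = 148² / (0.025 × 97458) = 21904 / 2436.5 ≈ 8.99.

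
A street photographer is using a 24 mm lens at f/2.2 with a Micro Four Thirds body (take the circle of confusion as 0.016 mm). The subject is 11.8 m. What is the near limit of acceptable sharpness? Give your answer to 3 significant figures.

Hyperfocal distance H = f²/(N·c) + f = 24²/(2.2 × 0.016) + 24 = 576/0.0352 + 24 ≈ 16387.6 mm ≈ 16.39 m.
Near limit Dn = s·(H − f)/(H + s − 2f) = 11800 × (16387.6 − 24) / (16387.6 + 11800 − 2 × 24) = 11800 × 16363.6 / 28139.6 ≈ 6861.9 mm ≈ 6.86 m.

6.86 m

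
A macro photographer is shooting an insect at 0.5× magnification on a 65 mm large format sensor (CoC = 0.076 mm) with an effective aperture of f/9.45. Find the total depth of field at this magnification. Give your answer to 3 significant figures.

5.75 mm

At magnification m, DoF ≈ 2·N_eff·c/m² = 2 × 9.45 × 0.076 / 0.5² = 1.436 / 0.25 ≈ 5.75 mm.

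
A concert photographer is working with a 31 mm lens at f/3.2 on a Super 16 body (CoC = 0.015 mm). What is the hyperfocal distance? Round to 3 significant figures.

20.1 m

Hyperfocal distance H = f²/(N·c) + f = 31²/(3.2 × 0.015) + 31 = 961/0.048 + 31 ≈ 20051.8 mm ≈ 20.1 m.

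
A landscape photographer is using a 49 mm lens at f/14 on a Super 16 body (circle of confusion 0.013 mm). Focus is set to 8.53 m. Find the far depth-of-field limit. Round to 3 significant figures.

23.9 m

Hyperfocal distance H = f²/(N·c) + f = 49²/(14 × 0.013) + 49 = 2401/0.182 + 49 ≈ 13241.3 mm ≈ 13.24 m.
Far limit Df = s·(H − f)/(H − s) = 8530 × (13241.3 − 49) / (13241.3 − 8530) = 8530 × 13192.3 / 4711.3 ≈ 23885 mm ≈ 23.9 m.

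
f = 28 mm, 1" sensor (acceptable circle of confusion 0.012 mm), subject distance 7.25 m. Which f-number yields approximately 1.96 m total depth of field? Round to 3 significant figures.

Write h = H − f = f²/(N·c). The thin-lens limits are Dn = s·h/(h + (s−f)) and Df = s·h/(h − (s−f)), so DoF = Df − Dn = 2·s·(s−f)·h / (h² − (s−f)²).
That is a quadratic in h: DoF·h² − 2·s·(s−f)·h − DoF·(s−f)² = 0 ⇒ h = (s−f)·(s + √(s² + DoF²)) / DoF = 7222 × (7250 + √(7250² + 1960²)) / 1960 = 7222 × (7250 + 7510.27) / 1960 ≈ 54387 mm.
Then N = f²/(c·h) = 28² / (0.012 × 54387) = 784 / 652.64 ≈ 1.20.

f/1.20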